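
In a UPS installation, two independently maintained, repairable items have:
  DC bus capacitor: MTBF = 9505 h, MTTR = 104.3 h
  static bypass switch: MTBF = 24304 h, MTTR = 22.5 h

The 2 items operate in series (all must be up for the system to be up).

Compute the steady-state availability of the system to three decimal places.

A(DC bus capacitor) = MTBF/(MTBF+MTTR) = 9505/(9505+104.3) = 0.989146
A(static bypass switch) = MTBF/(MTBF+MTTR) = 24304/(24304+22.5) = 0.999075
Series availability: 0.989146 × 0.999075 = 0.988

0.988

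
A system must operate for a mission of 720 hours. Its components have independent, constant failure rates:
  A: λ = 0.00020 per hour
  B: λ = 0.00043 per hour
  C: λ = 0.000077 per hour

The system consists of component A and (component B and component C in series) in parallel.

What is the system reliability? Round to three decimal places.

0.959

R(A) = exp(−0.00020 × 720) = 0.86589
R(B) = exp(−0.00043 × 720) = 0.73374
R(C) = exp(−0.000077 × 720) = 0.94607
Series (B and C): 0.73374 × 0.94607 = 0.69417
Parallel (A and [0.69417]): 1 − (1 − 0.86589)(1 − 0.69417) = 0.959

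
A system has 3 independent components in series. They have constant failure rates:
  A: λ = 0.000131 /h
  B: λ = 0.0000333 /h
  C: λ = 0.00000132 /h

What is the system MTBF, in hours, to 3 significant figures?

Series of exponential components: λ_sys = Σ λ_i
λ_sys = 0.000131 + 0.0000333 + 0.00000132 = 1.6562e-04 /h
MTBF = 1 / λ_sys = 6040 h

6040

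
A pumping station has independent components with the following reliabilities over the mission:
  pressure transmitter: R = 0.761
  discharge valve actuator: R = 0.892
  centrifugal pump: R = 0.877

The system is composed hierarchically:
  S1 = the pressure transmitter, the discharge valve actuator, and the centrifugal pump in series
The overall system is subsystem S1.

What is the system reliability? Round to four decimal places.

0.5953

Series (pressure transmitter, discharge valve actuator, and centrifugal pump): 0.761000 × 0.892000 × 0.877000 = 0.5953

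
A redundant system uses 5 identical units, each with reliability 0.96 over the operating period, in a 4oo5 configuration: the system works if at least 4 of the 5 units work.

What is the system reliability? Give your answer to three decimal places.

0.985

R = Σ_{i=4}^{5} C(5,i) p^i (1−p)^{5−i} with p = 0.96
C(5,4)·0.96^4·0.04^1 = 0.16987
C(5,5)·0.96^5·0.04^0 = 0.81537
Sum = 0.985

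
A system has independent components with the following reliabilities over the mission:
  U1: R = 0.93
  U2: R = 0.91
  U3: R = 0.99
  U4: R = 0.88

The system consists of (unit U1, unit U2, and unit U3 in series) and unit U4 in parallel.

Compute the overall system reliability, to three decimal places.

0.981

Series (U1, U2, and U3): 0.93000 × 0.91000 × 0.99000 = 0.83784
Parallel ([0.83784] and U4): 1 − (1 − 0.83784)(1 − 0.88000) = 0.981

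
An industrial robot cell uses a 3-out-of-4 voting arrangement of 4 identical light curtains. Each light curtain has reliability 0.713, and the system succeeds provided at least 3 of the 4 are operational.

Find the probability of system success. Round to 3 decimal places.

0.675

R = Σ_{i=3}^{4} C(4,i) p^i (1−p)^{4−i} with p = 0.713
C(4,3)·0.713^3·0.287^1 = 0.41611
C(4,4)·0.713^4·0.287^0 = 0.25844
Sum = 0.675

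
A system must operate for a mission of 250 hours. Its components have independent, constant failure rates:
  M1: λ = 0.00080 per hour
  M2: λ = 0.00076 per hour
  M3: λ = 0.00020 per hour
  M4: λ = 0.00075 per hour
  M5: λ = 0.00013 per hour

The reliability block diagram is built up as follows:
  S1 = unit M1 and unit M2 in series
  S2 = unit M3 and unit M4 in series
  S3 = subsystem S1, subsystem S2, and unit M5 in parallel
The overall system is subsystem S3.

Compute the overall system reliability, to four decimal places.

0.9978

R(M1) = exp(−0.00080 × 250) = 0.818731
R(M2) = exp(−0.00076 × 250) = 0.826959
R(M3) = exp(−0.00020 × 250) = 0.951229
R(M4) = exp(−0.00075 × 250) = 0.829029
R(M5) = exp(−0.00013 × 250) = 0.968022
Series (M1 and M2): 0.818731 × 0.826959 = 0.677057
Series (M3 and M4): 0.951229 × 0.829029 = 0.788596
Parallel ([0.677057], [0.788596], and M5): 1 − (1 − 0.677057)(1 − 0.788596)(1 − 0.968022) = 0.9978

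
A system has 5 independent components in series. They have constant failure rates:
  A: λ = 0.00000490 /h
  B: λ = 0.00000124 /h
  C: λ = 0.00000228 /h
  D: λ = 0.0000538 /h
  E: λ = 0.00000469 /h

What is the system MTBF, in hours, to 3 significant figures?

14900

Series of exponential components: λ_sys = Σ λ_i
λ_sys = 0.00000490 + 0.00000124 + 0.00000228 + 0.0000538 + 0.00000469 = 6.6910e-05 /h
MTBF = 1 / λ_sys = 14900 h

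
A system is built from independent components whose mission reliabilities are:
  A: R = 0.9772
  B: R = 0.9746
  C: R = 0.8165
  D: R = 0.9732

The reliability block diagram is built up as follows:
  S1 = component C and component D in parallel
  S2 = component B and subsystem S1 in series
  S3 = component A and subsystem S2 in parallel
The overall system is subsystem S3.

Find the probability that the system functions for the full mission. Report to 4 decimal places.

0.9993

Parallel (C and D): 1 − (1 − 0.816500)(1 − 0.973200) = 0.995082
Series (B and [0.995082]): 0.974600 × 0.995082 = 0.969807
Parallel (A and [0.969807]): 1 − (1 − 0.977200)(1 − 0.969807) = 0.9993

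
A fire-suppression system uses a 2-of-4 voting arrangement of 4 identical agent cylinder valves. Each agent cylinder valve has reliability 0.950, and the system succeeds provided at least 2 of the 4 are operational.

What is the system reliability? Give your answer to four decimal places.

R = Σ_{i=2}^{4} C(4,i) p^i (1−p)^{4−i} with p = 0.950
C(4,2)·0.950^2·0.050^2 = 0.013538
C(4,3)·0.950^3·0.050^1 = 0.171475
C(4,4)·0.950^4·0.050^0 = 0.814506
Sum = 0.9995

0.9995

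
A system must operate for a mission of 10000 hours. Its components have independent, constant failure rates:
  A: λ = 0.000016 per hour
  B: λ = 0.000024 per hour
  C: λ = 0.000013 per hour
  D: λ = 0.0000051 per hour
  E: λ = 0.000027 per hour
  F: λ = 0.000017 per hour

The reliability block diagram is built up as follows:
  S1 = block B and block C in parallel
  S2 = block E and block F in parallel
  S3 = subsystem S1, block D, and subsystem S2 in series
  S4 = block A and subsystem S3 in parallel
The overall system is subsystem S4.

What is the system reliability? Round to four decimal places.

R(A) = exp(−0.000016 × 10000) = 0.852144
R(B) = exp(−0.000024 × 10000) = 0.786628
R(C) = exp(−0.000013 × 10000) = 0.878095
R(D) = exp(−0.0000051 × 10000) = 0.950279
R(E) = exp(−0.000027 × 10000) = 0.763379
R(F) = exp(−0.000017 × 10000) = 0.843665
Parallel (B and C): 1 − (1 − 0.786628)(1 − 0.878095) = 0.973989
Parallel (E and F): 1 − (1 − 0.763379)(1 − 0.843665) = 0.963008
Series ([0.973989], D, and [0.963008]): 0.973989 × 0.950279 × 0.963008 = 0.891323
Parallel (A and [0.891323]): 1 − (1 − 0.852144)(1 − 0.891323) = 0.9839

0.9839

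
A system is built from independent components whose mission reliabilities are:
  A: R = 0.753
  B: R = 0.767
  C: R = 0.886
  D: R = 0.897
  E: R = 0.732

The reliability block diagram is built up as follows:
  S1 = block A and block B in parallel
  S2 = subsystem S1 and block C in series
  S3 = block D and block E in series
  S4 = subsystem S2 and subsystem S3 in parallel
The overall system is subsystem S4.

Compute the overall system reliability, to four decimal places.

Parallel (A and B): 1 − (1 − 0.753000)(1 − 0.767000) = 0.942449
Series ([0.942449] and C): 0.942449 × 0.886000 = 0.835010
Series (D and E): 0.897000 × 0.732000 = 0.656604
Parallel ([0.835010] and [0.656604]): 1 − (1 − 0.835010)(1 − 0.656604) = 0.9433

0.9433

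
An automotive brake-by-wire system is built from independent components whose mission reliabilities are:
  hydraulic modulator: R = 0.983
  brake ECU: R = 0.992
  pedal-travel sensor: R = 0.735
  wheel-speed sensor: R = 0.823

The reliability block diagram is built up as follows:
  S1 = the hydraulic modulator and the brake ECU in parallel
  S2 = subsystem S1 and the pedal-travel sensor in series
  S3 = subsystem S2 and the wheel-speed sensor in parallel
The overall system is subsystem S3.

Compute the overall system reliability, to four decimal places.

0.9531

Parallel (hydraulic modulator and brake ECU): 1 − (1 − 0.983000)(1 − 0.992000) = 0.999864
Series ([0.999864] and pedal-travel sensor): 0.999864 × 0.735000 = 0.734900
Parallel ([0.734900] and wheel-speed sensor): 1 − (1 − 0.734900)(1 − 0.823000) = 0.9531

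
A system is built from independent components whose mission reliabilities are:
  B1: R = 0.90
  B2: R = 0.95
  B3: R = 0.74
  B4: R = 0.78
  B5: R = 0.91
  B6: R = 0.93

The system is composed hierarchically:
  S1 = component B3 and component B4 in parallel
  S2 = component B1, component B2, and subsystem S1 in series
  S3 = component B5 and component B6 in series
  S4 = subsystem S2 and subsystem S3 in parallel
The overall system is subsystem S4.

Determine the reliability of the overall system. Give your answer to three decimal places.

0.970

Parallel (B3 and B4): 1 − (1 − 0.74000)(1 − 0.78000) = 0.94280
Series (B1, B2, and [0.94280]): 0.90000 × 0.95000 × 0.94280 = 0.80609
Series (B5 and B6): 0.91000 × 0.93000 = 0.84630
Parallel ([0.80609] and [0.84630]): 1 − (1 − 0.80609)(1 − 0.84630) = 0.970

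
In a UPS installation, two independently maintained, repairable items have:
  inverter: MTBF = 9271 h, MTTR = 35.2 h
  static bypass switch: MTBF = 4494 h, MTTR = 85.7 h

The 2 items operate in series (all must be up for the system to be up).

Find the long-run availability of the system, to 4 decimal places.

0.9776

A(inverter) = MTBF/(MTBF+MTTR) = 9271/(9271+35.2) = 0.996218
A(static bypass switch) = MTBF/(MTBF+MTTR) = 4494/(4494+85.7) = 0.981287
Series availability: 0.996218 × 0.981287 = 0.9776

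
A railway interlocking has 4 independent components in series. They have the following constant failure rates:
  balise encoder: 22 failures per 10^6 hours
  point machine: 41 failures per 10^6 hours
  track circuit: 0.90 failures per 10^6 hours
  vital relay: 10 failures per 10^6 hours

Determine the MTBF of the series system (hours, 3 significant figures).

Series of exponential components: λ_sys = Σ λ_i
λ_sys = 0.000022 + 0.000041 + 0.00000090 + 0.000010 = 7.3900e-05 /h
MTBF = 1 / λ_sys = 13500 h

13500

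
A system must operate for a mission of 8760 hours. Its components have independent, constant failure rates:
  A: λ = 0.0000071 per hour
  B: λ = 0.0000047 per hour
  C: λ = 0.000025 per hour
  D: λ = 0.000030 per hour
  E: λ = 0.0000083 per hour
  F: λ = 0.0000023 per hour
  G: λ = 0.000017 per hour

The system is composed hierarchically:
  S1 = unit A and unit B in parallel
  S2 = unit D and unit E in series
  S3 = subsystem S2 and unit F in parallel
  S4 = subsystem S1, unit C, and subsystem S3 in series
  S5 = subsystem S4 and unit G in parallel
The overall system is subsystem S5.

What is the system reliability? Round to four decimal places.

R(A) = exp(−0.0000071 × 8760) = 0.939699
R(B) = exp(−0.0000047 × 8760) = 0.959664
R(C) = exp(−0.000025 × 8760) = 0.803322
R(D) = exp(−0.000030 × 8760) = 0.768896
R(E) = exp(−0.0000083 × 8760) = 0.929872
R(F) = exp(−0.0000023 × 8760) = 0.980054
R(G) = exp(−0.000017 × 8760) = 0.861638
Parallel (A and B): 1 − (1 − 0.939699)(1 − 0.959664) = 0.997568
Series (D and E): 0.768896 × 0.929872 = 0.714975
Parallel ([0.714975] and F): 1 − (1 − 0.714975)(1 − 0.980054) = 0.994315
Series ([0.997568], C, and [0.994315]): 0.997568 × 0.803322 × 0.994315 = 0.796813
Parallel ([0.796813] and G): 1 − (1 − 0.796813)(1 − 0.861638) = 0.9719

0.9719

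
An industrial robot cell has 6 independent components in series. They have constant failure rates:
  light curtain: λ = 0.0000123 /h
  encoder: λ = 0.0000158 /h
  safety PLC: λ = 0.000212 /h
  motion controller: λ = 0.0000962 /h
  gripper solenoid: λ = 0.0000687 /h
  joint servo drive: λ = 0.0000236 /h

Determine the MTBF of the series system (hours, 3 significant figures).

2330

Series of exponential components: λ_sys = Σ λ_i
λ_sys = 0.0000123 + 0.0000158 + 0.000212 + 0.0000962 + 0.0000687 + 0.0000236 = 4.2860e-04 /h
MTBF = 1 / λ_sys = 2330 h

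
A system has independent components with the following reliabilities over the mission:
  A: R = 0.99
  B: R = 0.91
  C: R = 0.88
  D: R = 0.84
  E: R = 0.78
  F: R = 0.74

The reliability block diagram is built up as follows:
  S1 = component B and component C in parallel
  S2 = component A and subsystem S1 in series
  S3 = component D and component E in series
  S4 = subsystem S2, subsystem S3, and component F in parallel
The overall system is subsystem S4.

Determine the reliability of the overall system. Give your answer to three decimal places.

0.998

Parallel (B and C): 1 − (1 − 0.91000)(1 − 0.88000) = 0.98920
Series (A and [0.98920]): 0.99000 × 0.98920 = 0.97931
Series (D and E): 0.84000 × 0.78000 = 0.65520
Parallel ([0.97931], [0.65520], and F): 1 − (1 − 0.97931)(1 − 0.65520)(1 − 0.74000) = 0.998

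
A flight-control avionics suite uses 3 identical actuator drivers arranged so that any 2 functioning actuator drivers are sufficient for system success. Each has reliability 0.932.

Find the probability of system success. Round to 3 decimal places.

0.987

R = Σ_{i=2}^{3} C(3,i) p^i (1−p)^{3−i} with p = 0.932
C(3,2)·0.932^2·0.068^1 = 0.17720
C(3,3)·0.932^3·0.068^0 = 0.80956
Sum = 0.987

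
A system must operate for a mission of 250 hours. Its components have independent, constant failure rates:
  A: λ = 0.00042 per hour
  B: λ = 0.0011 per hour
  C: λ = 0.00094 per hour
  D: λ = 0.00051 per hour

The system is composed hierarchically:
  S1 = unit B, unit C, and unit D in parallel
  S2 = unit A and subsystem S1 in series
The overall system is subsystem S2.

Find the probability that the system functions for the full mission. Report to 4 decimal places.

0.8949

R(A) = exp(−0.00042 × 250) = 0.900325
R(B) = exp(−0.0011 × 250) = 0.759572
R(C) = exp(−0.00094 × 250) = 0.790571
R(D) = exp(−0.00051 × 250) = 0.880293
Parallel (B, C, and D): 1 − (1 − 0.759572)(1 − 0.790571)(1 − 0.880293) = 0.993972
Series (A and [0.993972]): 0.900325 × 0.993972 = 0.8949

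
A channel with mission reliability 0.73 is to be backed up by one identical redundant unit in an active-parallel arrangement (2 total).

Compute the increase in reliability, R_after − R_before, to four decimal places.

0.1971

R_before = 0.73
R_after = 1 − (1 − 0.73)^2 = 0.9271
ΔR = 0.9271 − 0.73 = 0.1971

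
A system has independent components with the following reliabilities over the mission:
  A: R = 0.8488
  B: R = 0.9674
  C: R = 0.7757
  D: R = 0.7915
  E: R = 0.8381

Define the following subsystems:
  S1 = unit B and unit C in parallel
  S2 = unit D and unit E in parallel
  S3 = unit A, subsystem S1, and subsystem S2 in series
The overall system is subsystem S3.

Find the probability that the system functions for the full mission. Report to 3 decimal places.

Parallel (B and C): 1 − (1 − 0.96740)(1 − 0.77570) = 0.99269
Parallel (D and E): 1 − (1 − 0.79150)(1 − 0.83810) = 0.96624
Series (A, [0.99269], and [0.96624]): 0.84880 × 0.99269 × 0.96624 = 0.814

0.814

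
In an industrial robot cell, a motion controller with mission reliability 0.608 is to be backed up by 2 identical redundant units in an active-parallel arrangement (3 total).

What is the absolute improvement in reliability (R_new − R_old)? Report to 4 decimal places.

R_before = 0.608
R_after = 1 − (1 − 0.608)^3 = 0.9398
ΔR = 0.9398 − 0.608 = 0.3318

0.3318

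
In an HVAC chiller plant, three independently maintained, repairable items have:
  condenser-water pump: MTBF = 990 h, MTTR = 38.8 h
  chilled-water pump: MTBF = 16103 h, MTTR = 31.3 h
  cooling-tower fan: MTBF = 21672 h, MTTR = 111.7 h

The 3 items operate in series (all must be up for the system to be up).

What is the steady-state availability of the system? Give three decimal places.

A(condenser-water pump) = MTBF/(MTBF+MTTR) = 990/(990+38.8) = 0.962286
A(chilled-water pump) = MTBF/(MTBF+MTTR) = 16103/(16103+31.3) = 0.998060
A(cooling-tower fan) = MTBF/(MTBF+MTTR) = 21672/(21672+111.7) = 0.994872
Series availability: 0.962286 × 0.998060 × 0.994872 = 0.955

0.955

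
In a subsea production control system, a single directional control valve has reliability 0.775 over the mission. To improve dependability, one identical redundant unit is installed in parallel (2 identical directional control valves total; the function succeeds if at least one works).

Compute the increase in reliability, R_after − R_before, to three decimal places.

0.174

R_before = 0.775
R_after = 1 − (1 − 0.775)^2 = 0.949
ΔR = 0.949 − 0.775 = 0.174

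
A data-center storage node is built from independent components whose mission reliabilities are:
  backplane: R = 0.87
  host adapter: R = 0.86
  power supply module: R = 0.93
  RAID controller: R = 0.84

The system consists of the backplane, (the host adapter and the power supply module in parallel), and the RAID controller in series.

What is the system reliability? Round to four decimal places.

Parallel (host adapter and power supply module): 1 − (1 − 0.860000)(1 − 0.930000) = 0.990200
Series (backplane, [0.990200], and RAID controller): 0.870000 × 0.990200 × 0.840000 = 0.7236

0.7236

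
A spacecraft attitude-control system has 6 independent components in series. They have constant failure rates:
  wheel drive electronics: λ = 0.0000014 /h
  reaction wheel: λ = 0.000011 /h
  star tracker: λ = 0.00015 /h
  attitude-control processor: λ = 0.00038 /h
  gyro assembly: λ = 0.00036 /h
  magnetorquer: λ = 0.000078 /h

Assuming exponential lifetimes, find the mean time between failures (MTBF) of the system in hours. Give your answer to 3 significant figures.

Series of exponential components: λ_sys = Σ λ_i
λ_sys = 0.0000014 + 0.000011 + 0.00015 + 0.00038 + 0.00036 + 0.000078 = 9.8040e-04 /h
MTBF = 1 / λ_sys = 1020 h

1020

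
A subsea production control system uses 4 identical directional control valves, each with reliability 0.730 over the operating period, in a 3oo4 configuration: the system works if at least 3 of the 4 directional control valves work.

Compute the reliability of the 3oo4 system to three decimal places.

R = Σ_{i=3}^{4} C(4,i) p^i (1−p)^{4−i} with p = 0.730
C(4,3)·0.730^3·0.270^1 = 0.42014
C(4,4)·0.730^4·0.270^0 = 0.28398
Sum = 0.704

0.704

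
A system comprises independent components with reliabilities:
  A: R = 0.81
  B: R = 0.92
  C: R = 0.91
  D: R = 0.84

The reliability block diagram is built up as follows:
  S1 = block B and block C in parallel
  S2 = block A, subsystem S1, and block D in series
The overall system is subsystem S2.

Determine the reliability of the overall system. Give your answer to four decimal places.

Parallel (B and C): 1 − (1 − 0.920000)(1 − 0.910000) = 0.992800
Series (A, [0.992800], and D): 0.810000 × 0.992800 × 0.840000 = 0.6755

0.6755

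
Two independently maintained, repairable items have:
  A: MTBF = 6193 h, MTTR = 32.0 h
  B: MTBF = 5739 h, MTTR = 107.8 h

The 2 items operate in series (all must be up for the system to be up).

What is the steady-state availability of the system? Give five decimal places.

A(A) = MTBF/(MTBF+MTTR) = 6193/(6193+32.0) = 0.994859
A(B) = MTBF/(MTBF+MTTR) = 5739/(5739+107.8) = 0.981563
Series availability: 0.994859 × 0.981563 = 0.97652

0.97652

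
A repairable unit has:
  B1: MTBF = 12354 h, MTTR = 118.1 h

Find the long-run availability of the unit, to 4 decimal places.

A(B1) = MTBF/(MTBF+MTTR) = 12354/(12354+118.1) = 0.9905

0.9905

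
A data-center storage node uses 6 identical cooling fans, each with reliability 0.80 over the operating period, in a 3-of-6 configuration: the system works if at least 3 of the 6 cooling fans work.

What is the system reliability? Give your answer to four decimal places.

0.9830

R = Σ_{i=3}^{6} C(6,i) p^i (1−p)^{6−i} with p = 0.80
C(6,3)·0.80^3·0.20^3 = 0.081920
C(6,4)·0.80^4·0.20^2 = 0.245760
C(6,5)·0.80^5·0.20^1 = 0.393216
C(6,6)·0.80^6·0.20^0 = 0.262144
Sum = 0.9830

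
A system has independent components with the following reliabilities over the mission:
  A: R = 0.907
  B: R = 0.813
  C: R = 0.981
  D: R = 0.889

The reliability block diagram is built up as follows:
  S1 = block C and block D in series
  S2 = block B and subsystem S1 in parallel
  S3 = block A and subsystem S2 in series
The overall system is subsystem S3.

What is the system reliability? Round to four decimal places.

0.8853

Series (C and D): 0.981000 × 0.889000 = 0.872109
Parallel (B and [0.872109]): 1 − (1 − 0.813000)(1 − 0.872109) = 0.976084
Series (A and [0.976084]): 0.907000 × 0.976084 = 0.8853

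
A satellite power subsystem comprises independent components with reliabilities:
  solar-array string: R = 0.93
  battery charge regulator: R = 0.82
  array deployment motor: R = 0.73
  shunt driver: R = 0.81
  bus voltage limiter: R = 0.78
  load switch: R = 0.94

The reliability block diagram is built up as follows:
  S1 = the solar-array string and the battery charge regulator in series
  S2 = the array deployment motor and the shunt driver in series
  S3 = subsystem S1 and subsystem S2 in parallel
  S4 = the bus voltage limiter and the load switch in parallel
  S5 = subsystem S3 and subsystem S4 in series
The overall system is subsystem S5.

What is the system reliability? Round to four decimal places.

Series (solar-array string and battery charge regulator): 0.930000 × 0.820000 = 0.762600
Series (array deployment motor and shunt driver): 0.730000 × 0.810000 = 0.591300
Parallel ([0.762600] and [0.591300]): 1 − (1 − 0.762600)(1 − 0.591300) = 0.902975
Parallel (bus voltage limiter and load switch): 1 − (1 − 0.780000)(1 − 0.940000) = 0.986800
Series ([0.902975] and [0.986800]): 0.902975 × 0.986800 = 0.8911

0.8911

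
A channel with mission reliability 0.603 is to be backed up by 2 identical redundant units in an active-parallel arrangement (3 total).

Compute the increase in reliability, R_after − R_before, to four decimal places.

0.3344

R_before = 0.603
R_after = 1 − (1 − 0.603)^3 = 0.9374
ΔR = 0.9374 − 0.603 = 0.3344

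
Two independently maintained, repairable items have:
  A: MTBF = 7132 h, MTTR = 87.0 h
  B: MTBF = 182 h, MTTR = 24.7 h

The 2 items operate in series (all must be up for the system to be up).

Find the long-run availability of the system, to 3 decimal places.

0.870

A(A) = MTBF/(MTBF+MTTR) = 7132/(7132+87.0) = 0.987948
A(B) = MTBF/(MTBF+MTTR) = 182/(182+24.7) = 0.880503
Series availability: 0.987948 × 0.880503 = 0.870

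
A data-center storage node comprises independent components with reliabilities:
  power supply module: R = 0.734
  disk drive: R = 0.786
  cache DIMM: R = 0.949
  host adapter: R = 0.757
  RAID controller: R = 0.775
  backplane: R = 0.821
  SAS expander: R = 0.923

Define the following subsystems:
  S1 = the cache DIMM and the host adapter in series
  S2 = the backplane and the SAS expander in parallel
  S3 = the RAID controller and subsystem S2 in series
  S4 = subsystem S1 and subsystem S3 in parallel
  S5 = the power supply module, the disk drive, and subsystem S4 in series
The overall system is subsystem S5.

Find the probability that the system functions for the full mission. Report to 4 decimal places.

Series (cache DIMM and host adapter): 0.949000 × 0.757000 = 0.718393
Parallel (backplane and SAS expander): 1 − (1 − 0.821000)(1 − 0.923000) = 0.986217
Series (RAID controller and [0.986217]): 0.775000 × 0.986217 = 0.764318
Parallel ([0.718393] and [0.764318]): 1 − (1 − 0.718393)(1 − 0.764318) = 0.933630
Series (power supply module, disk drive, and [0.933630]): 0.734000 × 0.786000 × 0.933630 = 0.5386

0.5386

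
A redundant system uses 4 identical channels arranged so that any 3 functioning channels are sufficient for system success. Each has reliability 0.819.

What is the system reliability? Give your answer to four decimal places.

0.8477

R = Σ_{i=3}^{4} C(4,i) p^i (1−p)^{4−i} with p = 0.819
C(4,3)·0.819^3·0.181^1 = 0.397732
C(4,4)·0.819^4·0.181^0 = 0.449920
Sum = 0.8477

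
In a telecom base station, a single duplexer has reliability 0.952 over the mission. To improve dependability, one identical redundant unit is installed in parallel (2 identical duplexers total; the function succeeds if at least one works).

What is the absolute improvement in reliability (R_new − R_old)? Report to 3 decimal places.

R_before = 0.952
R_after = 1 − (1 − 0.952)^2 = 0.998
ΔR = 0.998 − 0.952 = 0.046

0.046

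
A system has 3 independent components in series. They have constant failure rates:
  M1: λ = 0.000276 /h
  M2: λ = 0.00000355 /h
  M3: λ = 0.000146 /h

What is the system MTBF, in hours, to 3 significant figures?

2350

Series of exponential components: λ_sys = Σ λ_i
λ_sys = 0.000276 + 0.00000355 + 0.000146 = 4.2555e-04 /h
MTBF = 1 / λ_sys = 2350 h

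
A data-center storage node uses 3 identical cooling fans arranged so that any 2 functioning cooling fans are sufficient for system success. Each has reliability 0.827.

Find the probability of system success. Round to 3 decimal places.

R = Σ_{i=2}^{3} C(3,i) p^i (1−p)^{3−i} with p = 0.827
C(3,2)·0.827^2·0.173^1 = 0.35496
C(3,3)·0.827^3·0.173^0 = 0.56561
Sum = 0.921

0.921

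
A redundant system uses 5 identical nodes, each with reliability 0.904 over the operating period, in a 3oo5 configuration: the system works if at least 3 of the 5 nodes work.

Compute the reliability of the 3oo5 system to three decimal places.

0.992

R = Σ_{i=3}^{5} C(5,i) p^i (1−p)^{5−i} with p = 0.904
C(5,3)·0.904^3·0.096^2 = 0.06808
C(5,4)·0.904^4·0.096^1 = 0.32056
C(5,5)·0.904^5·0.096^0 = 0.60373
Sum = 0.992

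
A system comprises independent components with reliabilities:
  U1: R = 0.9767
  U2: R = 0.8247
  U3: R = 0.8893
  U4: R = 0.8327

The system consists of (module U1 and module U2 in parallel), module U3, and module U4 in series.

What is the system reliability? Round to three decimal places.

0.737

Parallel (U1 and U2): 1 − (1 − 0.97670)(1 − 0.82470) = 0.99592
Series ([0.99592], U3, and U4): 0.99592 × 0.88930 × 0.83270 = 0.737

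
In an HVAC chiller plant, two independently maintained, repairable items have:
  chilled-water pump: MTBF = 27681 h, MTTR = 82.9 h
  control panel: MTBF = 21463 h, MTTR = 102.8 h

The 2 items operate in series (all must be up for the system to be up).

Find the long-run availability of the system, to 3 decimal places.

0.992

A(chilled-water pump) = MTBF/(MTBF+MTTR) = 27681/(27681+82.9) = 0.997014
A(control panel) = MTBF/(MTBF+MTTR) = 21463/(21463+102.8) = 0.995233
Series availability: 0.997014 × 0.995233 = 0.992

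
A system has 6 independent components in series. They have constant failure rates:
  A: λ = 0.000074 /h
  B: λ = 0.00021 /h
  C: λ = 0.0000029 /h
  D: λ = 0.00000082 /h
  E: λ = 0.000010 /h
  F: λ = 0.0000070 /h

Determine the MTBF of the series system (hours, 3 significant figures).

3280

Series of exponential components: λ_sys = Σ λ_i
λ_sys = 0.000074 + 0.00021 + 0.0000029 + 0.00000082 + 0.000010 + 0.0000070 = 3.0472e-04 /h
MTBF = 1 / λ_sys = 3280 h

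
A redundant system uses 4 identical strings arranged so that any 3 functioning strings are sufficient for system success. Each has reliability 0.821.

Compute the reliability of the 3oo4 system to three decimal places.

0.851

R = Σ_{i=3}^{4} C(4,i) p^i (1−p)^{4−i} with p = 0.821
C(4,3)·0.821^3·0.179^1 = 0.39623
C(4,4)·0.821^4·0.179^0 = 0.45433
Sum = 0.851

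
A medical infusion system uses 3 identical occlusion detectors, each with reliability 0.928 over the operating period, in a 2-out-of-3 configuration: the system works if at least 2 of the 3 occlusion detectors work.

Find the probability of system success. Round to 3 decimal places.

R = Σ_{i=2}^{3} C(3,i) p^i (1−p)^{3−i} with p = 0.928
C(3,2)·0.928^2·0.072^1 = 0.18602
C(3,3)·0.928^3·0.072^0 = 0.79918
Sum = 0.985

0.985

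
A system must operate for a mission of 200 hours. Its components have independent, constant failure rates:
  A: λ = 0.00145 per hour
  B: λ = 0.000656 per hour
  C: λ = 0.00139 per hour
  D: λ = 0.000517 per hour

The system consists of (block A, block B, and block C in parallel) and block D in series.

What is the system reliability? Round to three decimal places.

R(A) = exp(−0.00145 × 200) = 0.74826
R(B) = exp(−0.000656 × 200) = 0.87704
R(C) = exp(−0.00139 × 200) = 0.75730
R(D) = exp(−0.000517 × 200) = 0.90177
Parallel (A, B, and C): 1 − (1 − 0.74826)(1 − 0.87704)(1 − 0.75730) = 0.99249
Series ([0.99249] and D): 0.99249 × 0.90177 = 0.895

0.895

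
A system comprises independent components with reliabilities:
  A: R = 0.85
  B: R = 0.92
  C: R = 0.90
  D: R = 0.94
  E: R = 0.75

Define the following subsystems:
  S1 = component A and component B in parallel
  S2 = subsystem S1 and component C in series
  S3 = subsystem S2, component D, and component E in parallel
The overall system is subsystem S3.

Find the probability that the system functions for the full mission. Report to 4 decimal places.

0.9983

Parallel (A and B): 1 − (1 − 0.850000)(1 − 0.920000) = 0.988000
Series ([0.988000] and C): 0.988000 × 0.900000 = 0.889200
Parallel ([0.889200], D, and E): 1 − (1 − 0.889200)(1 − 0.940000)(1 − 0.750000) = 0.9983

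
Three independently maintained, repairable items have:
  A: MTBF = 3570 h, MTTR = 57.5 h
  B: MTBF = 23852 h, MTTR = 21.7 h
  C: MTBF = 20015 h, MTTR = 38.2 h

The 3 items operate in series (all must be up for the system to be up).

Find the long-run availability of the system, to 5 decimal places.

A(A) = MTBF/(MTBF+MTTR) = 3570/(3570+57.5) = 0.984149
A(B) = MTBF/(MTBF+MTTR) = 23852/(23852+21.7) = 0.999091
A(C) = MTBF/(MTBF+MTTR) = 20015/(20015+38.2) = 0.998095
Series availability: 0.984149 × 0.999091 × 0.998095 = 0.98138

0.98138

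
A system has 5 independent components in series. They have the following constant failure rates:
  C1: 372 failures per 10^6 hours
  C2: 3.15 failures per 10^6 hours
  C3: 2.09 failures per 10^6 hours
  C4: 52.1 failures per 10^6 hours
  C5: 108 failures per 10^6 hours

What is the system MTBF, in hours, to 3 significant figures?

Series of exponential components: λ_sys = Σ λ_i
λ_sys = 0.000372 + 0.00000315 + 0.00000209 + 0.0000521 + 0.000108 = 5.3734e-04 /h
MTBF = 1 / λ_sys = 1860 h

1860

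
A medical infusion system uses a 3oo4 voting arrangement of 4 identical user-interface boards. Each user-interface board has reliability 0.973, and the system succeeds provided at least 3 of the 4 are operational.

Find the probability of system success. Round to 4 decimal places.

0.9958

R = Σ_{i=3}^{4} C(4,i) p^i (1−p)^{4−i} with p = 0.973
C(4,3)·0.973^3·0.027^1 = 0.099486
C(4,4)·0.973^4·0.027^0 = 0.896296
Sum = 0.9958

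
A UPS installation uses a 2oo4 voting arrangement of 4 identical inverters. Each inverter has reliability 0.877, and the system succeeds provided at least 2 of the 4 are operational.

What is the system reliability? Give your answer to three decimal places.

0.993

R = Σ_{i=2}^{4} C(4,i) p^i (1−p)^{4−i} with p = 0.877
C(4,2)·0.877^2·0.123^2 = 0.06982
C(4,3)·0.877^3·0.123^1 = 0.33187
C(4,4)·0.877^4·0.123^0 = 0.59156
Sum = 0.993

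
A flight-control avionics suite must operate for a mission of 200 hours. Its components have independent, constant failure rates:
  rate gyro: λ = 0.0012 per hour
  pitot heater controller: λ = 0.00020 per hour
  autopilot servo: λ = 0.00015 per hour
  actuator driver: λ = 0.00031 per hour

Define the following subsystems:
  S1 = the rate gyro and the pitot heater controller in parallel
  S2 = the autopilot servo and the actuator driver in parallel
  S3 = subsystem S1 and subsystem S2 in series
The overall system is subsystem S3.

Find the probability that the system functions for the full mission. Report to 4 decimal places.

0.9899

R(rate gyro) = exp(−0.0012 × 200) = 0.786628
R(pitot heater controller) = exp(−0.00020 × 200) = 0.960789
R(autopilot servo) = exp(−0.00015 × 200) = 0.970446
R(actuator driver) = exp(−0.00031 × 200) = 0.939883
Parallel (rate gyro and pitot heater controller): 1 − (1 − 0.786628)(1 − 0.960789) = 0.991633
Parallel (autopilot servo and actuator driver): 1 − (1 − 0.970446)(1 − 0.939883) = 0.998223
Series ([0.991633] and [0.998223]): 0.991633 × 0.998223 = 0.9899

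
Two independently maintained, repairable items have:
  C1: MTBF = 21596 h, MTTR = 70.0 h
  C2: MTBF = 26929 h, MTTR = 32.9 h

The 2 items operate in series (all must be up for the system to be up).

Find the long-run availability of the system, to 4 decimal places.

A(C1) = MTBF/(MTBF+MTTR) = 21596/(21596+70.0) = 0.996769
A(C2) = MTBF/(MTBF+MTTR) = 26929/(26929+32.9) = 0.998780
Series availability: 0.996769 × 0.998780 = 0.9956

0.9956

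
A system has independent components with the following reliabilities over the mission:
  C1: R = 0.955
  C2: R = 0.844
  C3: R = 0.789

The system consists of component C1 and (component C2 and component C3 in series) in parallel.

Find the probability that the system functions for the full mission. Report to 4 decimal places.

0.9850

Series (C2 and C3): 0.844000 × 0.789000 = 0.665916
Parallel (C1 and [0.665916]): 1 − (1 − 0.955000)(1 − 0.665916) = 0.9850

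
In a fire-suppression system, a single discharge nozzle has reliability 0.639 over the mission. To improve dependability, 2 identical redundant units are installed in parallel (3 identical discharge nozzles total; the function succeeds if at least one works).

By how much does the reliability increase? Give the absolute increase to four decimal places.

0.3140

R_before = 0.639
R_after = 1 − (1 − 0.639)^3 = 0.9530
ΔR = 0.9530 − 0.639 = 0.3140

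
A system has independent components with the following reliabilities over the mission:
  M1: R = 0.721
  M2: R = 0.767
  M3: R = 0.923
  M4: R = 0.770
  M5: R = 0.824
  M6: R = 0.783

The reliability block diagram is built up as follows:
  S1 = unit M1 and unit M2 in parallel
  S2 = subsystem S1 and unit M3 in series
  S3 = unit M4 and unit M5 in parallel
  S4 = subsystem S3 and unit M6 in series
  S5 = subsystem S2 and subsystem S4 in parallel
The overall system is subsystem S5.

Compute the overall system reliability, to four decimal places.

Parallel (M1 and M2): 1 − (1 − 0.721000)(1 − 0.767000) = 0.934993
Series ([0.934993] and M3): 0.934993 × 0.923000 = 0.862999
Parallel (M4 and M5): 1 − (1 − 0.770000)(1 − 0.824000) = 0.959520
Series ([0.959520] and M6): 0.959520 × 0.783000 = 0.751304
Parallel ([0.862999] and [0.751304]): 1 − (1 − 0.862999)(1 − 0.751304) = 0.9659

0.9659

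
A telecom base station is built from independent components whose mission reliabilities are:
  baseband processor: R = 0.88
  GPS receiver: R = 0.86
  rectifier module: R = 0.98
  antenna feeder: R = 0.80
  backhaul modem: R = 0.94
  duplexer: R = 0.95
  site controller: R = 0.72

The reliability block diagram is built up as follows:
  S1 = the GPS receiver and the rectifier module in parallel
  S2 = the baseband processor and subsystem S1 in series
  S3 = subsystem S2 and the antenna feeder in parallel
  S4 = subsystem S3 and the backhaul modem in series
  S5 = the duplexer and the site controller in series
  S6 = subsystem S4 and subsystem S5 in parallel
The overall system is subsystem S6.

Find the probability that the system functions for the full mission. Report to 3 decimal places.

0.974

Parallel (GPS receiver and rectifier module): 1 − (1 − 0.86000)(1 − 0.98000) = 0.99720
Series (baseband processor and [0.99720]): 0.88000 × 0.99720 = 0.87754
Parallel ([0.87754] and antenna feeder): 1 − (1 − 0.87754)(1 − 0.80000) = 0.97551
Series ([0.97551] and backhaul modem): 0.97551 × 0.94000 = 0.91698
Series (duplexer and site controller): 0.95000 × 0.72000 = 0.68400
Parallel ([0.91698] and [0.68400]): 1 − (1 − 0.91698)(1 − 0.68400) = 0.974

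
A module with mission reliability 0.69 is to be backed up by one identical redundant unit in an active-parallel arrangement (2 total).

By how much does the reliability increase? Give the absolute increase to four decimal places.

R_before = 0.69
R_after = 1 − (1 − 0.69)^2 = 0.9039
ΔR = 0.9039 − 0.69 = 0.2139

0.2139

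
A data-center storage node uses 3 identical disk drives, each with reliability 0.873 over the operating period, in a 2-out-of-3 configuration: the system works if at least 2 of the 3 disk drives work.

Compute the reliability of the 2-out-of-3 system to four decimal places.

R = Σ_{i=2}^{3} C(3,i) p^i (1−p)^{3−i} with p = 0.873
C(3,2)·0.873^2·0.127^1 = 0.290371
C(3,3)·0.873^3·0.127^0 = 0.665339
Sum = 0.9557

0.9557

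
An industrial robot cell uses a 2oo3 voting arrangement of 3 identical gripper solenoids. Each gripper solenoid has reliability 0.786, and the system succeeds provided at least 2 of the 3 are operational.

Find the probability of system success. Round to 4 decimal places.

0.8822

R = Σ_{i=2}^{3} C(3,i) p^i (1−p)^{3−i} with p = 0.786
C(3,2)·0.786^2·0.214^1 = 0.396625
C(3,3)·0.786^3·0.214^0 = 0.485588
Sum = 0.8822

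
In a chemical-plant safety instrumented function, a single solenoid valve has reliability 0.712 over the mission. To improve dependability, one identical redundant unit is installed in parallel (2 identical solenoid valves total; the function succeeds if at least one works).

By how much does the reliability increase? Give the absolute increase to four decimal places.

R_before = 0.712
R_after = 1 − (1 − 0.712)^2 = 0.9171
ΔR = 0.9171 − 0.712 = 0.2051

0.2051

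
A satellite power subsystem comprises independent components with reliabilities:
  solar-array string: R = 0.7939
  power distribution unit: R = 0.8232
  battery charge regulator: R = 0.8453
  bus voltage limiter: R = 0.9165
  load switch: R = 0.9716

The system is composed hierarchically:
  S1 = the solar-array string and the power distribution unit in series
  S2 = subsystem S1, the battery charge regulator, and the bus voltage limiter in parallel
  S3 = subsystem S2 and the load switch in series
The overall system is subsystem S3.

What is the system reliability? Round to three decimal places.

0.967

Series (solar-array string and power distribution unit): 0.79390 × 0.82320 = 0.65354
Parallel ([0.65354], battery charge regulator, and bus voltage limiter): 1 − (1 − 0.65354)(1 − 0.84530)(1 − 0.91650) = 0.99552
Series ([0.99552] and load switch): 0.99552 × 0.97160 = 0.967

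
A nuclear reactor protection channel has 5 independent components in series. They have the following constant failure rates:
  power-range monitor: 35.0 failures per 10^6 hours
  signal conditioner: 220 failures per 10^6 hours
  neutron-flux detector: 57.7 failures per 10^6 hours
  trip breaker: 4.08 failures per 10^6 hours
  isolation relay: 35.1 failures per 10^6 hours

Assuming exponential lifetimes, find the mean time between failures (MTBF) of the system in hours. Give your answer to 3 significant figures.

Series of exponential components: λ_sys = Σ λ_i
λ_sys = 0.0000350 + 0.000220 + 0.0000577 + 0.00000408 + 0.0000351 = 3.5188e-04 /h
MTBF = 1 / λ_sys = 2840 h

2840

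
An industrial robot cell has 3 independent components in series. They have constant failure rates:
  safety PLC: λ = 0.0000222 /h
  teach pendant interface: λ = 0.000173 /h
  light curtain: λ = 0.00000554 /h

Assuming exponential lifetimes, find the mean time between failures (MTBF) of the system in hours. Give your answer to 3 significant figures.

4980

Series of exponential components: λ_sys = Σ λ_i
λ_sys = 0.0000222 + 0.000173 + 0.00000554 = 2.0074e-04 /h
MTBF = 1 / λ_sys = 4980 h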